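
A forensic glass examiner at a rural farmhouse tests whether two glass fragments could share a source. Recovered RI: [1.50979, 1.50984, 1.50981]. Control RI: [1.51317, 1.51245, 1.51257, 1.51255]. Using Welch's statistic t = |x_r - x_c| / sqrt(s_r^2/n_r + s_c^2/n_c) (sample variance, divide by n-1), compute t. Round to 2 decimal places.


Welch's t-criterion for glass RI comparison:
Recovered mean = sum / n_r = 4.52944 / 3 = 1.5098133
Control mean = sum / n_c = 6.05074 / 4 = 1.512685
Recovered sample variance s_r^2 = 6.33333e-10
Control sample variance s_c^2 = 1.073e-07
Welch SE (unpooled) = sqrt(s_r^2/n_r + s_c^2/n_c) = sqrt(2.11111e-10 + 2.6825e-08) = sqrt(2.70361e-08) = 0.000164427
|mean_r - mean_c| = 0.00287167
t = 0.00287167 / 0.000164427 = 17.46

17.46


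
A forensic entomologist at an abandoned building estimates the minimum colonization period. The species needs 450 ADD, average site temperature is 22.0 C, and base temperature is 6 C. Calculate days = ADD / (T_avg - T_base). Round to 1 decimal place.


Insect development time:
Effective temperature = avg_temp - T_base = 22.0 - 6 = 16.0 C
Days = ADD / effective_temp = 450 / 16.0 = 28.1 days

28.1


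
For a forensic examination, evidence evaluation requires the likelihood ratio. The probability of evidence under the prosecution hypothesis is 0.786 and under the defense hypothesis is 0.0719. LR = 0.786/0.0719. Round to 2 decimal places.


Likelihood ratio calculation:
LR = P(E|Hp) / P(E|Hd)
LR = 0.786 / 0.0719
LR = 10.93

10.93


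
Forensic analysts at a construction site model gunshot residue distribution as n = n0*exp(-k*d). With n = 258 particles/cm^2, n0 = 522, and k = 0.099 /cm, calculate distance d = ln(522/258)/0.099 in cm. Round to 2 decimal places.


GSR distance calculation:
n0/n = 522 / 258 = 2.023256
ln(n0/n) = 0.704708
d = 0.704708 / 0.099 = 7.12 cm

7.12


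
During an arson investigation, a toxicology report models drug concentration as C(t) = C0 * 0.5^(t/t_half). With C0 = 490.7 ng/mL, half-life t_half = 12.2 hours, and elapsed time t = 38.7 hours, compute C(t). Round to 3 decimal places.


Drug concentration decay:
Number of half-lives = t / t_half = 38.7 / 12.2 = 3.172131
Decay factor = 0.5^3.172131 = 0.11094134
C(t) = 490.7 * 0.11094134 = 54.439 ng/mL

54.439


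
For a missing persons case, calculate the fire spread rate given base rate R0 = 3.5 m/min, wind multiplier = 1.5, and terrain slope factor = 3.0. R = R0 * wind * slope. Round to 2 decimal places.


Fire spread rate calculation:
R = R0 * wind_factor * slope_factor
= 3.5 * 1.5 * 3.0
= 5.25 * 3.0
= 15.75 m/min

15.75


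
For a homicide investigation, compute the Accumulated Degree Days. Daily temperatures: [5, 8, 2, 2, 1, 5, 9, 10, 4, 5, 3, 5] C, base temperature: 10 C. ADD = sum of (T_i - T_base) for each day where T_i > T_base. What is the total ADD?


Computing ADD day by day:
Day 1: max(0, 5 - 10) = 0
Day 2: max(0, 8 - 10) = 0
Day 3: max(0, 2 - 10) = 0
Day 4: max(0, 2 - 10) = 0
Day 5: max(0, 1 - 10) = 0
Day 6: max(0, 5 - 10) = 0
Day 7: max(0, 9 - 10) = 0
Day 8: max(0, 10 - 10) = 0
Day 9: max(0, 4 - 10) = 0
Day 10: max(0, 5 - 10) = 0
Day 11: max(0, 3 - 10) = 0
Day 12: max(0, 5 - 10) = 0
Total ADD = 0

0


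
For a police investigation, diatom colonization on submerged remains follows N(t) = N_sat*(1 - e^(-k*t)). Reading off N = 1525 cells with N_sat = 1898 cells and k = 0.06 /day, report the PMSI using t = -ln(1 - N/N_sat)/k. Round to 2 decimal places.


PMSI from diatom colonization curve:
N / N_sat = 1525 / 1898 = 0.803477
1 - N/N_sat = 0.196523
ln(1 - N/N_sat) = -1.626976
t = -ln(1 - N/N_sat) / k = -(-1.626976) / 0.06 = 27.12 days

27.12


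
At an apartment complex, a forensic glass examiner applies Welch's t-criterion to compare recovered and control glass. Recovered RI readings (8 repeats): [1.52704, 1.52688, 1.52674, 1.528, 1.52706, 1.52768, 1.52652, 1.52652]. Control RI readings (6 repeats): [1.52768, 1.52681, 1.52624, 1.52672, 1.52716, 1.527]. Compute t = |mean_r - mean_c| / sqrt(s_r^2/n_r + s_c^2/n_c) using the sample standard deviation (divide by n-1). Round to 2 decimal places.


Welch's t-criterion for glass RI comparison:
Recovered mean = sum / n_r = 12.21644 / 8 = 1.527055
Control mean = sum / n_c = 9.16161 / 6 = 1.526935
Recovered sample variance s_r^2 = 2.83743e-07
Control sample variance s_c^2 = 2.3095e-07
Welch SE (unpooled) = sqrt(s_r^2/n_r + s_c^2/n_c) = sqrt(3.54679e-08 + 3.84917e-08) = sqrt(7.39596e-08) = 0.000271955
|mean_r - mean_c| = 0.00012
t = 0.00012 / 0.000271955 = 0.44

0.44


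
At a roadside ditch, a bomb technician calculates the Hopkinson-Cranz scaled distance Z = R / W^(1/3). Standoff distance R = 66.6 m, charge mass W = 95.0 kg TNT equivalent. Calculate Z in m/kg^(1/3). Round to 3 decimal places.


Scaled distance calculation:
W^(1/3) = 95.0^(1/3) = 4.562903
Z = R / W^(1/3) = 66.6 / 4.562903
Z = 14.596 m/kg^(1/3)

14.596


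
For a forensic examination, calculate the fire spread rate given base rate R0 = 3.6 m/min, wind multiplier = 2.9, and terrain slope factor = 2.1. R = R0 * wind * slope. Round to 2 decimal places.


Fire spread rate calculation:
R = R0 * wind_factor * slope_factor
= 3.6 * 2.9 * 2.1
= 10.44 * 2.1
= 21.92 m/min

21.92


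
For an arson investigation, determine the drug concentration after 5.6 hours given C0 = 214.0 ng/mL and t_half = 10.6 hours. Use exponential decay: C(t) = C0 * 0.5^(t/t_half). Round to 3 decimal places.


Drug concentration decay:
Number of half-lives = t / t_half = 5.6 / 10.6 = 0.528302
Decay factor = 0.5^0.528302 = 0.69337033
C(t) = 214.0 * 0.69337033 = 148.381 ng/mL

148.381


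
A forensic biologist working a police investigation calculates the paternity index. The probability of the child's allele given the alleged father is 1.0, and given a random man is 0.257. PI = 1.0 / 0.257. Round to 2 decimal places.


Paternity Index calculation:
PI = P(allele|father) / P(allele|random)
PI = 1.0 / 0.257
PI = 3.89

3.89


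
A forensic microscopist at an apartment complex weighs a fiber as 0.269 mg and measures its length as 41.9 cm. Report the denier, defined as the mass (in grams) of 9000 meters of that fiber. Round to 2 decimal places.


Denier calculation:
Mass in grams = 0.269 mg / 1000 = 0.000269 g
Length in meters = 41.9 cm / 100 = 0.419 m
Linear density = mass / length = 0.000269 / 0.419 = 0.000642 g/m
Denier = (g/m) * 9000 = 0.000642 * 9000 = 5.78

5.78


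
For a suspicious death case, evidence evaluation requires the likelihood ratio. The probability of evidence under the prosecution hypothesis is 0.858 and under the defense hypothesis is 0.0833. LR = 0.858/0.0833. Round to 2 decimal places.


Likelihood ratio calculation:
LR = P(E|Hp) / P(E|Hd)
LR = 0.858 / 0.0833
LR = 10.30

10.30


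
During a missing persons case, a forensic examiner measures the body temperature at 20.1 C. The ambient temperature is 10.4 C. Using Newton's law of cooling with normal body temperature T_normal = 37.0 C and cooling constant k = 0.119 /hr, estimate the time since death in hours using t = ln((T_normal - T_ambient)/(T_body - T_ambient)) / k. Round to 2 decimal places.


Using Newton's law of cooling:
t = ln((T_normal - T_ambient) / (T_body - T_ambient)) / k
T_normal - T_ambient = 26.6
T_body - T_ambient = 9.7
Ratio = 2.742268
ln(ratio) = 1.008785
t = 1.008785 / 0.119 = 8.48 hours

8.48


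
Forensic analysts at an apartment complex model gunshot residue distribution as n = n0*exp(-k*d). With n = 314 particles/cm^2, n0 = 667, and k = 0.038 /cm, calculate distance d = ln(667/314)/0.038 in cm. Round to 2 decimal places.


GSR distance calculation:
n0/n = 667 / 314 = 2.124204
ln(n0/n) = 0.753397
d = 0.753397 / 0.038 = 19.83 cm

19.83


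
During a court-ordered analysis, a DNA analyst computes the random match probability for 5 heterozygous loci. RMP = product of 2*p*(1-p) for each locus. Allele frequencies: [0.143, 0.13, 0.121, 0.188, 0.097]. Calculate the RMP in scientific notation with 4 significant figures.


Computing RMP for 5 loci:
Locus 1: 2 * 0.143 * 0.857 = 0.245102
Locus 2: 2 * 0.13 * 0.87 = 0.2262
Locus 3: 2 * 0.121 * 0.879 = 0.212718
Locus 4: 2 * 0.188 * 0.812 = 0.305312
Locus 5: 2 * 0.097 * 0.903 = 0.175182
RMP = 6.308e-04

6.308e-04


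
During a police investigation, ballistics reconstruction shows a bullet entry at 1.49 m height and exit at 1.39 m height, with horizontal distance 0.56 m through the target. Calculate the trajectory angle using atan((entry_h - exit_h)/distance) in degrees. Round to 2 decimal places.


Bullet trajectory angle:
Height difference = 1.49 - 1.39 = 0.1 m
angle = atan(0.1 / 0.56)
angle = atan(0.178571)
angle = 10.12 degrees

10.12


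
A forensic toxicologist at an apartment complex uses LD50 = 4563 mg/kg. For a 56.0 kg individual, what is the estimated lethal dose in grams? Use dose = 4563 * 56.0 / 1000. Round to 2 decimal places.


Lethal dose calculation:
Lethal dose = LD50 * body_weight / 1000
= 4563 * 56.0 / 1000
= 255528 / 1000
= 255.53 g

255.53


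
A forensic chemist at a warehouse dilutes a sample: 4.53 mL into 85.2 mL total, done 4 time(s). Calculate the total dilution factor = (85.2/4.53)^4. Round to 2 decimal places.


Dilution factor calculation:
Single dilution = V_total / V_sample = 85.2 / 4.53 ≈ 18.807947
Number of dilutions = 4
Total DF = (85.2 / 4.53)^4 (full precision, rounded at the end) = 125131.19

125131.19


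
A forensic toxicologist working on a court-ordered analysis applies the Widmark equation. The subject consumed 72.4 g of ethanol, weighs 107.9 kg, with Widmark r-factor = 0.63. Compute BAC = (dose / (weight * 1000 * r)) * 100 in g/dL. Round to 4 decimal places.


Applying the Widmark formula:
BAC = (dose_g / (body_wt * 1000 * r)) * 100
Denominator = 107.9 * 1000 * 0.63 = 67977
BAC = (72.4 / 67977) * 100
BAC = 0.1065 g/dL

0.1065


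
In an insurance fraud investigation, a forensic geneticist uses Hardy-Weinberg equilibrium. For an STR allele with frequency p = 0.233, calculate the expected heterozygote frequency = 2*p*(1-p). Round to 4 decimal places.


Hardy-Weinberg heterozygote frequency:
q = 1 - p = 1 - 0.233 = 0.767
2pq = 2 * 0.233 * 0.767 = 0.3574

0.3574


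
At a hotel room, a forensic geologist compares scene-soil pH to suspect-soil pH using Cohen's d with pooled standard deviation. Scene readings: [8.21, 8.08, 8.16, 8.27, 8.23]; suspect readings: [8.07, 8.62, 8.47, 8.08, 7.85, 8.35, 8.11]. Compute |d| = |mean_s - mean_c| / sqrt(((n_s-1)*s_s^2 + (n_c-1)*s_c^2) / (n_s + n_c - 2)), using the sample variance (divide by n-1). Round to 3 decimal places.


Pooled-variance Cohen's d for soil pH comparison:
Scene mean = 40.95 / 5 = 8.19
Suspect mean = 57.55 / 7 = 8.221429
Scene sample variance s_s^2 = 0.00535
Suspect sample variance s_c^2 = 0.071748
Pooled variance = ((n_s-1)*s_s^2 + (n_c-1)*s_c^2) / (n_s + n_c - 2) = 0.045189
Pooled SD = sqrt(0.045189) = 0.212577
Mean difference = -0.031429
|d| = |-0.031429| / 0.212577 = 0.148

0.148


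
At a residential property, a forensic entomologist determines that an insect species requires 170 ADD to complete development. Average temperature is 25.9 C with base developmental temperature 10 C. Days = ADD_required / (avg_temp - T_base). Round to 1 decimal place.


Insect development time:
Effective temperature = avg_temp - T_base = 25.9 - 10 = 15.9 C
Days = ADD / effective_temp = 170 / 15.9 = 10.7 days

10.7


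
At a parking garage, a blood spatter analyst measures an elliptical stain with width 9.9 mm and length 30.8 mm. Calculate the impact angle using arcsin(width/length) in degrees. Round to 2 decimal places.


Blood spatter impact angle calculation:
width / length = 9.9 / 30.8 = 0.321429
angle = arcsin(0.321429)
angle = 18.75 degrees

18.75


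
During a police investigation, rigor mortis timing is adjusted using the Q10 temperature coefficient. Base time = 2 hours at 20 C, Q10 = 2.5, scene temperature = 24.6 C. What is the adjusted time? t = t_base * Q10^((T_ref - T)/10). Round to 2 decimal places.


Rigor mortis time adjustment:
Exponent = (T_ref - T_actual) / 10 = (20 - 24.6) / 10 = -0.46
Q10 factor = 2.5^-0.46 = 0.65607
t_adjusted = 2 * 0.65607 = 1.31 hours

1.31


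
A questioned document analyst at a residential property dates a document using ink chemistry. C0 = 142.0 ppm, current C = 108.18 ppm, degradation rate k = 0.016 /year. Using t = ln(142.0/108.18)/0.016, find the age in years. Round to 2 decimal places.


Document age estimation:
C0/C = 142.0 / 108.18 = 1.312627
ln(C0/C) = 0.27203
t = 0.27203 / 0.016 = 17.00 years

17.00


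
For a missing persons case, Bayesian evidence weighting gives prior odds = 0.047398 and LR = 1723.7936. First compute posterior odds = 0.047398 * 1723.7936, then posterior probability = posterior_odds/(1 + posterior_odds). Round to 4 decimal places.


Bayesian evidence evaluation:
Posterior odds = prior_odds * LR = 0.047398 * 1723.7936 = 81.70437
Posterior probability = posterior_odds / (1 + posterior_odds)
= 81.70437 / (1 + 81.70437)
= 81.70437 / 82.70437
= 0.9879

0.9879


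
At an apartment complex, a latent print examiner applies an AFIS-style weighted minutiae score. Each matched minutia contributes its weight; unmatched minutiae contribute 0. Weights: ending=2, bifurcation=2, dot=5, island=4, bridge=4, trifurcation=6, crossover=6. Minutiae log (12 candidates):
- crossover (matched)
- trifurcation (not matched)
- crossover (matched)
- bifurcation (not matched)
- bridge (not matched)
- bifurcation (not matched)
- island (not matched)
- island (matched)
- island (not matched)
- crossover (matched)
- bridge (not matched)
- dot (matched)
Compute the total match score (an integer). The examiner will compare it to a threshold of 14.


Weighted minutiae match score:
  crossover: matched, +6 (running total 6)
  trifurcation: not matched, +0
  crossover: matched, +6 (running total 12)
  bifurcation: not matched, +0
  bridge: not matched, +0
  bifurcation: not matched, +0
  island: not matched, +0
  island: matched, +4 (running total 16)
  island: not matched, +0
  crossover: matched, +6 (running total 22)
  bridge: not matched, +0
  dot: matched, +5 (running total 27)
Total score = 27
Threshold = 14; verdict = identification

27


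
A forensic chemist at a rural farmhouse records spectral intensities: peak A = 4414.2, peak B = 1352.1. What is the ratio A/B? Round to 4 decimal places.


Spectral peak ratio:
Peak A = 4414.2 counts
Peak B = 1352.1 counts
Ratio = 4414.2 / 1352.1 = 3.2647

3.2647


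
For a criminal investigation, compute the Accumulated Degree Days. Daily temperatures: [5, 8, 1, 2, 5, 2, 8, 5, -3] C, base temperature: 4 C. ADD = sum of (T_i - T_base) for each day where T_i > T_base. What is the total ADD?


Computing ADD day by day:
Day 1: max(0, 5 - 4) = 1
Day 2: max(0, 8 - 4) = 4
Day 3: max(0, 1 - 4) = 0
Day 4: max(0, 2 - 4) = 0
Day 5: max(0, 5 - 4) = 1
Day 6: max(0, 2 - 4) = 0
Day 7: max(0, 8 - 4) = 4
Day 8: max(0, 5 - 4) = 1
Day 9: max(0, -3 - 4) = 0
Total ADD = 11

11


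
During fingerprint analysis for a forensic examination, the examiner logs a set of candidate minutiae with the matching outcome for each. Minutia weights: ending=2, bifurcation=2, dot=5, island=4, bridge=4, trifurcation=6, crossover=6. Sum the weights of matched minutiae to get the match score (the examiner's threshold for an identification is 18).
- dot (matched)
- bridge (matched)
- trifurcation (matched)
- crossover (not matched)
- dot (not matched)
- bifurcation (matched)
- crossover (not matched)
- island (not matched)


Weighted minutiae match score:
  dot: matched, +5 (running total 5)
  bridge: matched, +4 (running total 9)
  trifurcation: matched, +6 (running total 15)
  crossover: not matched, +0
  dot: not matched, +0
  bifurcation: matched, +2 (running total 17)
  crossover: not matched, +0
  island: not matched, +0
Total score = 17
Threshold = 18; verdict = inconclusive

17


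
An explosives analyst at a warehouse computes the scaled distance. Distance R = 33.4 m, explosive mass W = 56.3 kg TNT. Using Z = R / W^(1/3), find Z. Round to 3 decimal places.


Scaled distance calculation:
W^(1/3) = 56.3^(1/3) = 3.832682
Z = R / W^(1/3) = 33.4 / 3.832682
Z = 8.715 m/kg^(1/3)

8.715


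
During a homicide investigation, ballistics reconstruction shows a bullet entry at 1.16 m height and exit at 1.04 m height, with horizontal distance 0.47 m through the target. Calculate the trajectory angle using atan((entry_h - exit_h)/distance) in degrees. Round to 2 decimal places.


Bullet trajectory angle:
Height difference = 1.16 - 1.04 = 0.12 m
angle = atan(0.12 / 0.47)
angle = atan(0.255319)
angle = 14.32 degrees

14.32


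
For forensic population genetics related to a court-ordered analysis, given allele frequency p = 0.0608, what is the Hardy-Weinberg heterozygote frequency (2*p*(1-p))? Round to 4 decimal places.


Hardy-Weinberg heterozygote frequency:
q = 1 - p = 1 - 0.0608 = 0.9392
2pq = 2 * 0.0608 * 0.9392 = 0.1142

0.1142


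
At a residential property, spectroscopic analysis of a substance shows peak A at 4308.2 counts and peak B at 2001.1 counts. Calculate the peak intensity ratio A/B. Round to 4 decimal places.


Spectral peak ratio:
Peak A = 4308.2 counts
Peak B = 2001.1 counts
Ratio = 4308.2 / 2001.1 = 2.1529

2.1529


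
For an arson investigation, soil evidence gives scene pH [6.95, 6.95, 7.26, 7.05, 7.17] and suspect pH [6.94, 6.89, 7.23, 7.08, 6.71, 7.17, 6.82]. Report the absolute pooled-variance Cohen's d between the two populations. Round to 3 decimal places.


Pooled-variance Cohen's d for soil pH comparison:
Scene mean = 35.38 / 5 = 7.076
Suspect mean = 48.84 / 7 = 6.977143
Scene sample variance s_s^2 = 0.01878
Suspect sample variance s_c^2 = 0.036124
Pooled variance = ((n_s-1)*s_s^2 + (n_c-1)*s_c^2) / (n_s + n_c - 2) = 0.029186
Pooled SD = sqrt(0.029186) = 0.170839
Mean difference = 0.098857
|d| = |0.098857| / 0.170839 = 0.579

0.579


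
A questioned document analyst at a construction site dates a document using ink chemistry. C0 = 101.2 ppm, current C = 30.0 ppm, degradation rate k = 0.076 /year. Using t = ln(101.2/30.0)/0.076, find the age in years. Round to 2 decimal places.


Document age estimation:
C0/C = 101.2 / 30.0 = 3.373333
ln(C0/C) = 1.215901
t = 1.215901 / 0.076 = 16.00 years

16.00


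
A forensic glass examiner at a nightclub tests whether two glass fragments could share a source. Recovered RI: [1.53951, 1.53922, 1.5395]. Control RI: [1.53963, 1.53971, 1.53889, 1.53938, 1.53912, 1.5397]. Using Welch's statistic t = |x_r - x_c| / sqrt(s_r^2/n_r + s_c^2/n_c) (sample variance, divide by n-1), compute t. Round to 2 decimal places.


Welch's t-criterion for glass RI comparison:
Recovered mean = sum / n_r = 4.61823 / 3 = 1.53941
Control mean = sum / n_c = 9.23643 / 6 = 1.539405
Recovered sample variance s_r^2 = 2.71e-08
Control sample variance s_c^2 = 1.1555e-07
Welch SE (unpooled) = sqrt(s_r^2/n_r + s_c^2/n_c) = sqrt(9.03333e-09 + 1.92583e-08) = sqrt(2.82916e-08) = 0.000168201
|mean_r - mean_c| = 5e-06
t = 5e-06 / 0.000168201 = 0.03

0.03


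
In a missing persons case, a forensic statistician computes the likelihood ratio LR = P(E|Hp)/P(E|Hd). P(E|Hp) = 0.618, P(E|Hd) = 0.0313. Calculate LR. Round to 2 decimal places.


Likelihood ratio calculation:
LR = P(E|Hp) / P(E|Hd)
LR = 0.618 / 0.0313
LR = 19.74

19.74


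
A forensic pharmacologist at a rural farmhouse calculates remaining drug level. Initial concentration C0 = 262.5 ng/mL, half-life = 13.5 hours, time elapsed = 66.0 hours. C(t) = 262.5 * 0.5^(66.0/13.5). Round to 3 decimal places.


Drug concentration decay:
Number of half-lives = t / t_half = 66.0 / 13.5 = 4.888889
Decay factor = 0.5^4.888889 = 0.03375186
C(t) = 262.5 * 0.03375186 = 8.860 ng/mL

8.860


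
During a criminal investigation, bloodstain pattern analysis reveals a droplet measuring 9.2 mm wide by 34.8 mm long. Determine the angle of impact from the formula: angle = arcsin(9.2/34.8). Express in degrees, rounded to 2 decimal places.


Blood spatter impact angle calculation:
width / length = 9.2 / 34.8 = 0.264368
angle = arcsin(0.264368)
angle = 15.33 degrees

15.33


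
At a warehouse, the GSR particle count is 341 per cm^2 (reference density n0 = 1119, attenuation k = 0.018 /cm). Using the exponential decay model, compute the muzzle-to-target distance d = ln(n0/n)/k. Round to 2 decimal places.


GSR distance calculation:
n0/n = 1119 / 341 = 3.281525
ln(n0/n) = 1.188308
d = 1.188308 / 0.018 = 66.02 cm

66.02


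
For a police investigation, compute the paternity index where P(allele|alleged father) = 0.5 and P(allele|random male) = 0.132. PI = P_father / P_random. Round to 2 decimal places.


Paternity Index calculation:
PI = P(allele|father) / P(allele|random)
PI = 0.5 / 0.132
PI = 3.79

3.79


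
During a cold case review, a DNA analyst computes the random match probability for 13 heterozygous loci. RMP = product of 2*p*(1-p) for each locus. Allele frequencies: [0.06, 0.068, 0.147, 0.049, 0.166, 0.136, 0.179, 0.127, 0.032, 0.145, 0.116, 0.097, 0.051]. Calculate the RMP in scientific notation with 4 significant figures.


Computing RMP for 13 loci:
Locus 1: 2 * 0.06 * 0.94 = 0.1128
Locus 2: 2 * 0.068 * 0.932 = 0.126752
Locus 3: 2 * 0.147 * 0.853 = 0.250782
Locus 4: 2 * 0.049 * 0.951 = 0.093198
Locus 5: 2 * 0.166 * 0.834 = 0.276888
Locus 6: 2 * 0.136 * 0.864 = 0.235008
Locus 7: 2 * 0.179 * 0.821 = 0.293918
Locus 8: 2 * 0.127 * 0.873 = 0.221742
Locus 9: 2 * 0.032 * 0.968 = 0.061952
Locus 10: 2 * 0.145 * 0.855 = 0.24795
Locus 11: 2 * 0.116 * 0.884 = 0.205088
Locus 12: 2 * 0.097 * 0.903 = 0.175182
Locus 13: 2 * 0.051 * 0.949 = 0.096798
RMP = 7.571e-11

7.571e-11


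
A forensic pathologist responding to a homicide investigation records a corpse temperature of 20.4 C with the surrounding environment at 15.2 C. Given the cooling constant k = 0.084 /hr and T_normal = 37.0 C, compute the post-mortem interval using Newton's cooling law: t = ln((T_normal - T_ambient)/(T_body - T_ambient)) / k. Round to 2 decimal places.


Using Newton's law of cooling:
t = ln((T_normal - T_ambient) / (T_body - T_ambient)) / k
T_normal - T_ambient = 21.8
T_body - T_ambient = 5.2
Ratio = 4.192308
ln(ratio) = 1.433251
t = 1.433251 / 0.084 = 17.06 hours

17.06


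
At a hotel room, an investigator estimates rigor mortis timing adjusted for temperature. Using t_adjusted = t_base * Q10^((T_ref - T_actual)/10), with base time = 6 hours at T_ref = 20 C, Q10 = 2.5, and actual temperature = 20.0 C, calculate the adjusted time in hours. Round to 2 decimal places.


Rigor mortis time adjustment:
Exponent = (T_ref - T_actual) / 10 = (20 - 20.0) / 10 = 0
Q10 factor = 2.5^0 = 1
t_adjusted = 6 * 1 = 6.00 hours

6.00


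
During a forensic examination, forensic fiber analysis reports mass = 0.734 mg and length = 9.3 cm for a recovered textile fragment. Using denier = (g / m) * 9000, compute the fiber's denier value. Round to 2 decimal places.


Denier calculation:
Mass in grams = 0.734 mg / 1000 = 0.000734 g
Length in meters = 9.3 cm / 100 = 0.093 m
Linear density = mass / length = 0.000734 / 0.093 = 0.00789247 g/m
Denier = (g/m) * 9000 = 0.00789247 * 9000 = 71.03

71.03


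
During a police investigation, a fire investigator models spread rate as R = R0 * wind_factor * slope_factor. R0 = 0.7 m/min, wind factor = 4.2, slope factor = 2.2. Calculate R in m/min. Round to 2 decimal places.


Fire spread rate calculation:
R = R0 * wind_factor * slope_factor
= 0.7 * 4.2 * 2.2
= 2.94 * 2.2
= 6.47 m/min

6.47


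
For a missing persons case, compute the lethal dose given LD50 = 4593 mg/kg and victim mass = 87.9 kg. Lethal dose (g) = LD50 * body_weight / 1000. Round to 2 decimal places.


Lethal dose calculation:
Lethal dose = LD50 * body_weight / 1000
= 4593 * 87.9 / 1000
= 403724.7 / 1000
= 403.72 g

403.72


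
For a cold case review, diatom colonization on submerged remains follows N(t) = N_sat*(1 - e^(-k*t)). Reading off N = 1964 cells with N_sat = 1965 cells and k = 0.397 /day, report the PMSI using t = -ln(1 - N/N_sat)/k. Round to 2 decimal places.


PMSI from diatom colonization curve:
N / N_sat = 1964 / 1965 = 0.999491
1 - N/N_sat = 0.000509
ln(1 - N/N_sat) = -7.583063
t = -ln(1 - N/N_sat) / k = -(-7.583063) / 0.397 = 19.10 days

19.10


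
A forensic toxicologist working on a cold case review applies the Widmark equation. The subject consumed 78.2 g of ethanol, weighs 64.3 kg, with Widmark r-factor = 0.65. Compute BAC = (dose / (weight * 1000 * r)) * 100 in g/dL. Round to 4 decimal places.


Applying the Widmark formula:
BAC = (dose_g / (body_wt * 1000 * r)) * 100
Denominator = 64.3 * 1000 * 0.65 = 41795
BAC = (78.2 / 41795) * 100
BAC = 0.1871 g/dL

0.1871


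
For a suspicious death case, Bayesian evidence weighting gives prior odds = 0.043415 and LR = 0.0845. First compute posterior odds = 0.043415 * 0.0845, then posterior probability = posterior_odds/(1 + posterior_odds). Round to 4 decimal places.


Bayesian evidence evaluation:
Posterior odds = prior_odds * LR = 0.043415 * 0.0845 = 0.003668568
Posterior probability = posterior_odds / (1 + posterior_odds)
= 0.003668568 / (1 + 0.003668568)
= 0.003668568 / 1.003668568
= 0.0037

0.0037


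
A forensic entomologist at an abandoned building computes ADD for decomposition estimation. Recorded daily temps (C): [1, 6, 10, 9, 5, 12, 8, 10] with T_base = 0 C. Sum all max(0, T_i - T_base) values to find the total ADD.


Computing ADD day by day:
Day 1: max(0, 1 - 0) = 1
Day 2: max(0, 6 - 0) = 6
Day 3: max(0, 10 - 0) = 10
Day 4: max(0, 9 - 0) = 9
Day 5: max(0, 5 - 0) = 5
Day 6: max(0, 12 - 0) = 12
Day 7: max(0, 8 - 0) = 8
Day 8: max(0, 10 - 0) = 10
Total ADD = 61

61


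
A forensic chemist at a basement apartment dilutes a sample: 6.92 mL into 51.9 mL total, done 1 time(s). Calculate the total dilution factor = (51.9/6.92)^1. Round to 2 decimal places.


Dilution factor calculation:
Single dilution = V_total / V_sample = 51.9 / 6.92 ≈ 7.5
Number of dilutions = 1
Total DF = (51.9 / 6.92)^1 (full precision, rounded at the end) = 7.50

7.50


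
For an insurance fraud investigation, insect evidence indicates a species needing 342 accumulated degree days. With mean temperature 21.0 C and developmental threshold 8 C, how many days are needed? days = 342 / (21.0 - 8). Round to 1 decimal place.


Insect development time:
Effective temperature = avg_temp - T_base = 21.0 - 8 = 13.0 C
Days = ADD / effective_temp = 342 / 13.0 = 26.3 days

26.3


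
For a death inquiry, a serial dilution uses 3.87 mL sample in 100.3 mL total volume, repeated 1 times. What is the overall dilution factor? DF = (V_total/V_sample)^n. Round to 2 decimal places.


Dilution factor calculation:
Single dilution = V_total / V_sample = 100.3 / 3.87 ≈ 25.917313
Number of dilutions = 1
Total DF = (100.3 / 3.87)^1 (full precision, rounded at the end) = 25.92

25.92


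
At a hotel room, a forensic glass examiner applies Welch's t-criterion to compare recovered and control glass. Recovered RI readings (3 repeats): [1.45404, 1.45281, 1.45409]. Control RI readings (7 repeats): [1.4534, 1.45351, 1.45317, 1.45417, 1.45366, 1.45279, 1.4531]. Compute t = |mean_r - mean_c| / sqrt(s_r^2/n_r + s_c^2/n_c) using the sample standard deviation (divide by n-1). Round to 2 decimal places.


Welch's t-criterion for glass RI comparison:
Recovered mean = sum / n_r = 4.36094 / 3 = 1.4536467
Control mean = sum / n_c = 10.1738 / 7 = 1.4534
Recovered sample variance s_r^2 = 5.25633e-07
Control sample variance s_c^2 = 1.97933e-07
Welch SE (unpooled) = sqrt(s_r^2/n_r + s_c^2/n_c) = sqrt(1.75211e-07 + 2.82762e-08) = sqrt(2.03487e-07) = 0.000451095
|mean_r - mean_c| = 0.000246667
t = 0.000246667 / 0.000451095 = 0.55

0.55


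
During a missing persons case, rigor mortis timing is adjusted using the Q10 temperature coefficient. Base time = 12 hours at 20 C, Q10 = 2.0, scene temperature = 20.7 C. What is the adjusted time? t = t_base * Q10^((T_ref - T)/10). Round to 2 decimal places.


Rigor mortis time adjustment:
Exponent = (T_ref - T_actual) / 10 = (20 - 20.7) / 10 = -0.07
Q10 factor = 2.0^-0.07 = 0.95264
t_adjusted = 12 * 0.95264 = 11.43 hours

11.43


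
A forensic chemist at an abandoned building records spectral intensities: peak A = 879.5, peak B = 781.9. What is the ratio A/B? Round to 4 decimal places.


Spectral peak ratio:
Peak A = 879.5 counts
Peak B = 781.9 counts
Ratio = 879.5 / 781.9 = 1.1248

1.1248


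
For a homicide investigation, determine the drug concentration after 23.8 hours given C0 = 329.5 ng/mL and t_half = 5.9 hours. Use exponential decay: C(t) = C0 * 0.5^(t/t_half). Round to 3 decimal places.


Drug concentration decay:
Number of half-lives = t / t_half = 23.8 / 5.9 = 4.033898
Decay factor = 0.5^4.033898 = 0.0610486
C(t) = 329.5 * 0.0610486 = 20.116 ng/mL

20.116


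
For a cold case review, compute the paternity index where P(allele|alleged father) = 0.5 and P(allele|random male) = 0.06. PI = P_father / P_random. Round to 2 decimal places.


Paternity Index calculation:
PI = P(allele|father) / P(allele|random)
PI = 0.5 / 0.06
PI = 8.33

8.33


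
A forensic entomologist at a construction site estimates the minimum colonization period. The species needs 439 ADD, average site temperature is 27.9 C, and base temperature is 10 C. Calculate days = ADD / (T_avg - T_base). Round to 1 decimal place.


Insect development time:
Effective temperature = avg_temp - T_base = 27.9 - 10 = 17.9 C
Days = ADD / effective_temp = 439 / 17.9 = 24.5 days

24.5


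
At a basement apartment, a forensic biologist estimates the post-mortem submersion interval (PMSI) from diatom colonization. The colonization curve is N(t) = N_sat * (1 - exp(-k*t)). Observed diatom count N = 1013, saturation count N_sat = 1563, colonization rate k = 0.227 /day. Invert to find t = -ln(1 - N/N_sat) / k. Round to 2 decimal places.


PMSI from diatom colonization curve:
N / N_sat = 1013 / 1563 = 0.648113
1 - N/N_sat = 0.351887
ln(1 - N/N_sat) = -1.044445
t = -ln(1 - N/N_sat) / k = -(-1.044445) / 0.227 = 4.60 days

4.60


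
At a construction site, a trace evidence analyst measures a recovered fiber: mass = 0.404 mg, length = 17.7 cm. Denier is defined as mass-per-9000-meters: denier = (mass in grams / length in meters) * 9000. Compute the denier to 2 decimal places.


Denier calculation:
Mass in grams = 0.404 mg / 1000 = 0.000404 g
Length in meters = 17.7 cm / 100 = 0.177 m
Linear density = mass / length = 0.000404 / 0.177 = 0.00228249 g/m
Denier = (g/m) * 9000 = 0.00228249 * 9000 = 20.54

20.54


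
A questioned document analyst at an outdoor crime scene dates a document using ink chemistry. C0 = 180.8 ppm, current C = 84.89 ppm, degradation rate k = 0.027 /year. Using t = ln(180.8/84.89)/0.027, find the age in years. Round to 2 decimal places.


Document age estimation:
C0/C = 180.8 / 84.89 = 2.129815
ln(C0/C) = 0.756035
t = 0.756035 / 0.027 = 28.00 years

28.00


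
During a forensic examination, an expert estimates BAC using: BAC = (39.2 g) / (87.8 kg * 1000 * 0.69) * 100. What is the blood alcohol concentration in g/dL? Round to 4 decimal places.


Applying the Widmark formula:
BAC = (dose_g / (body_wt * 1000 * r)) * 100
Denominator = 87.8 * 1000 * 0.69 = 60582
BAC = (39.2 / 60582) * 100
BAC = 0.0647 g/dL

0.0647


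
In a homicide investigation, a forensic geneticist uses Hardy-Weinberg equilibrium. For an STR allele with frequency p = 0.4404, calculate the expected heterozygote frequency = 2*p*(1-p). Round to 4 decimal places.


Hardy-Weinberg heterozygote frequency:
q = 1 - p = 1 - 0.4404 = 0.5596
2pq = 2 * 0.4404 * 0.5596 = 0.4929

0.4929


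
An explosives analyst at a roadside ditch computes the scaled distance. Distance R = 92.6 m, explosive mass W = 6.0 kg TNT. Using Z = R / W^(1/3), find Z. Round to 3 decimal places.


Scaled distance calculation:
W^(1/3) = 6.0^(1/3) = 1.817121
Z = R / W^(1/3) = 92.6 / 1.817121
Z = 50.960 m/kg^(1/3)

50.960


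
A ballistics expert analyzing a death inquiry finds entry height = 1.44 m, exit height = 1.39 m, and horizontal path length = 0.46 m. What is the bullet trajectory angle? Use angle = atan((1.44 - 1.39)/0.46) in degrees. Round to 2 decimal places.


Bullet trajectory angle:
Height difference = 1.44 - 1.39 = 0.05 m
angle = atan(0.05 / 0.46)
angle = atan(0.108696)
angle = 6.20 degrees

6.20


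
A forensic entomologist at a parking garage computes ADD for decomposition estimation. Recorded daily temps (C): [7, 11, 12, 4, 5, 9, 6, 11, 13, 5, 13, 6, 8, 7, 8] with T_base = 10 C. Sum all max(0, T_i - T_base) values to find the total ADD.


Computing ADD day by day:
Day 1: max(0, 7 - 10) = 0
Day 2: max(0, 11 - 10) = 1
Day 3: max(0, 12 - 10) = 2
Day 4: max(0, 4 - 10) = 0
Day 5: max(0, 5 - 10) = 0
Day 6: max(0, 9 - 10) = 0
Day 7: max(0, 6 - 10) = 0
Day 8: max(0, 11 - 10) = 1
Day 9: max(0, 13 - 10) = 3
Day 10: max(0, 5 - 10) = 0
Day 11: max(0, 13 - 10) = 3
Day 12: max(0, 6 - 10) = 0
Day 13: max(0, 8 - 10) = 0
Day 14: max(0, 7 - 10) = 0
Day 15: max(0, 8 - 10) = 0
Total ADD = 10

10


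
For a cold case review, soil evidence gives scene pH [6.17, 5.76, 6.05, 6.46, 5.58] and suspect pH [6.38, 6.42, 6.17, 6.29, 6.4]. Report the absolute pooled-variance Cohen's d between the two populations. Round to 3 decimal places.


Pooled-variance Cohen's d for soil pH comparison:
Scene mean = 30.02 / 5 = 6.004
Suspect mean = 31.66 / 5 = 6.332
Scene sample variance s_s^2 = 0.11923
Suspect sample variance s_c^2 = 0.01067
Pooled variance = ((n_s-1)*s_s^2 + (n_c-1)*s_c^2) / (n_s + n_c - 2) = 0.06495
Pooled SD = sqrt(0.06495) = 0.254853
Mean difference = -0.328
|d| = |-0.328| / 0.254853 = 1.287

1.287


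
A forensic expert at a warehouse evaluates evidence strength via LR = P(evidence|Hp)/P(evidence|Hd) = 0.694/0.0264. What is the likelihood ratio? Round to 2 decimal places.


Likelihood ratio calculation:
LR = P(E|Hp) / P(E|Hd)
LR = 0.694 / 0.0264
LR = 26.29

26.29


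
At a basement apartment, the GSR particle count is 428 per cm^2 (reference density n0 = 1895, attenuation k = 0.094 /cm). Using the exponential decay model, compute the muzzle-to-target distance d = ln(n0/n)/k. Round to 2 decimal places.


GSR distance calculation:
n0/n = 1895 / 428 = 4.42757
ln(n0/n) = 1.487851
d = 1.487851 / 0.094 = 15.83 cm

15.83


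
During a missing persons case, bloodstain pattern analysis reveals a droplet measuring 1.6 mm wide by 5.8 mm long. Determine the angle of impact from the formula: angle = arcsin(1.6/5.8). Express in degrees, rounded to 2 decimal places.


Blood spatter impact angle calculation:
width / length = 1.6 / 5.8 = 0.275862
angle = arcsin(0.275862)
angle = 16.01 degrees

16.01


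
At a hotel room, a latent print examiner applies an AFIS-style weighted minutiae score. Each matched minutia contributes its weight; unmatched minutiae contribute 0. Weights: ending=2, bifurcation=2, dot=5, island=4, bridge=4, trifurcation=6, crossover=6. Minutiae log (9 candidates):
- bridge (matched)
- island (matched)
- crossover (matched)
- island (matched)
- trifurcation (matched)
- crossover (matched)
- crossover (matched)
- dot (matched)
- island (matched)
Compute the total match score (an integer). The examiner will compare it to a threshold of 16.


Weighted minutiae match score:
  bridge: matched, +4 (running total 4)
  island: matched, +4 (running total 8)
  crossover: matched, +6 (running total 14)
  island: matched, +4 (running total 18)
  trifurcation: matched, +6 (running total 24)
  crossover: matched, +6 (running total 30)
  crossover: matched, +6 (running total 36)
  dot: matched, +5 (running total 41)
  island: matched, +4 (running total 45)
Total score = 45
Threshold = 16; verdict = identification

45


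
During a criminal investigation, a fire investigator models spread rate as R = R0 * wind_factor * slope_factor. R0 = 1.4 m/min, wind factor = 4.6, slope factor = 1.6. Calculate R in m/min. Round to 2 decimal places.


Fire spread rate calculation:
R = R0 * wind_factor * slope_factor
= 1.4 * 4.6 * 1.6
= 6.44 * 1.6
= 10.30 m/min

10.30


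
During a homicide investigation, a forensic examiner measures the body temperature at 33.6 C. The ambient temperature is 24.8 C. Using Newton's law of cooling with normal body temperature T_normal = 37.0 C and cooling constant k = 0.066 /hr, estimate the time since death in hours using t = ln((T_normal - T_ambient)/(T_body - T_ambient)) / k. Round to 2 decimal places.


Using Newton's law of cooling:
t = ln((T_normal - T_ambient) / (T_body - T_ambient)) / k
T_normal - T_ambient = 12.2
T_body - T_ambient = 8.8
Ratio = 1.386364
ln(ratio) = 0.326684
t = 0.326684 / 0.066 = 4.95 hours

4.95


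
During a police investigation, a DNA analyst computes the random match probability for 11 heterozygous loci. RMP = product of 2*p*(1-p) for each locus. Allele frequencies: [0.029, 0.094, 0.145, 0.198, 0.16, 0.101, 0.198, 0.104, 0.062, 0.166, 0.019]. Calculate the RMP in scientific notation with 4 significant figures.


Computing RMP for 11 loci:
Locus 1: 2 * 0.029 * 0.971 = 0.056318
Locus 2: 2 * 0.094 * 0.906 = 0.170328
Locus 3: 2 * 0.145 * 0.855 = 0.24795
Locus 4: 2 * 0.198 * 0.802 = 0.317592
Locus 5: 2 * 0.16 * 0.84 = 0.2688
Locus 6: 2 * 0.101 * 0.899 = 0.181598
Locus 7: 2 * 0.198 * 0.802 = 0.317592
Locus 8: 2 * 0.104 * 0.896 = 0.186368
Locus 9: 2 * 0.062 * 0.938 = 0.116312
Locus 10: 2 * 0.166 * 0.834 = 0.276888
Locus 11: 2 * 0.019 * 0.981 = 0.037278
RMP = 2.620e-09

2.620e-09


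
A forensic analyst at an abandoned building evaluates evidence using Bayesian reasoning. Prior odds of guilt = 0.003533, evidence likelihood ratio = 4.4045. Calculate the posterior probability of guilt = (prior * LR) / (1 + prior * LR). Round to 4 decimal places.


Bayesian evidence evaluation:
Posterior odds = prior_odds * LR = 0.003533 * 4.4045 = 0.0155611
Posterior probability = posterior_odds / (1 + posterior_odds)
= 0.0155611 / (1 + 0.0155611)
= 0.0155611 / 1.0155611
= 0.0153

0.0153


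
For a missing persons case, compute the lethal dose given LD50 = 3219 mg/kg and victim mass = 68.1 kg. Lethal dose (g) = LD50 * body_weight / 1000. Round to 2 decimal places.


Lethal dose calculation:
Lethal dose = LD50 * body_weight / 1000
= 3219 * 68.1 / 1000
= 219213.9 / 1000
= 219.21 g

219.21


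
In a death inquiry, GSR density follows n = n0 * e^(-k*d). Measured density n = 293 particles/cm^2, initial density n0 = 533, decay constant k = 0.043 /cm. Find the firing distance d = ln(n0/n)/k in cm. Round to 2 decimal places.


GSR distance calculation:
n0/n = 533 / 293 = 1.819113
ln(n0/n) = 0.598349
d = 0.598349 / 0.043 = 13.92 cm

13.92


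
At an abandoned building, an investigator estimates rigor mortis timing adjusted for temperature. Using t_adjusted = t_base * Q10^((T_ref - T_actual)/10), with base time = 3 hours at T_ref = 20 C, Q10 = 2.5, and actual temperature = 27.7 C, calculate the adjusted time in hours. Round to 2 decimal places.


Rigor mortis time adjustment:
Exponent = (T_ref - T_actual) / 10 = (20 - 27.7) / 10 = -0.77
Q10 factor = 2.5^-0.77 = 0.49384
t_adjusted = 3 * 0.49384 = 1.48 hours

1.48


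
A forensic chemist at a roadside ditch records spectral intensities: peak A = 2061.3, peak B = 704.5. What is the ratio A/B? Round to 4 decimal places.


Spectral peak ratio:
Peak A = 2061.3 counts
Peak B = 704.5 counts
Ratio = 2061.3 / 704.5 = 2.9259

2.9259


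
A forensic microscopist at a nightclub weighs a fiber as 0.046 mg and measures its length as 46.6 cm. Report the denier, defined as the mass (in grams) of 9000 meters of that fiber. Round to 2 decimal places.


Denier calculation:
Mass in grams = 0.046 mg / 1000 = 0.000046 g
Length in meters = 46.6 cm / 100 = 0.466 m
Linear density = mass / length = 0.000046 / 0.466 = 0.00009871 g/m
Denier = (g/m) * 9000 = 0.00009871 * 9000 = 0.89

0.89


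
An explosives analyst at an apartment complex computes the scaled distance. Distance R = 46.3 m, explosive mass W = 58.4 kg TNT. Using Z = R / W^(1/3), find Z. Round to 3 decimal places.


Scaled distance calculation:
W^(1/3) = 58.4^(1/3) = 3.879755
Z = R / W^(1/3) = 46.3 / 3.879755
Z = 11.934 m/kg^(1/3)

11.934
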